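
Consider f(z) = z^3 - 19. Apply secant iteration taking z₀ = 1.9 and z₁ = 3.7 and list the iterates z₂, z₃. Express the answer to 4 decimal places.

f(1.9) = -12.141000, f(3.7) = 31.653000
z₂ = 3.700000 − 31.653000·(3.700000 − 1.900000) / (31.653000 − (-12.141000)) = 3.700000 − (56.975400)/(43.794000) = 2.399014
f(2.399014) = -5.193039
z₃ = 2.399014 − (-5.193039)·(2.399014 − 3.700000) / (-5.193039 − 31.653000) = 2.399014 − (6.756073)/(-36.846039) = 2.582373

2.3990, 2.5824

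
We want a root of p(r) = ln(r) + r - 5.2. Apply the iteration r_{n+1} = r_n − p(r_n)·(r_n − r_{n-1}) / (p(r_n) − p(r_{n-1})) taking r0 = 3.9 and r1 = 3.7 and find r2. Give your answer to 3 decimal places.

p(3.9) = 0.06098, p(3.7) = -0.19167
r2 = 3.70000 − (-0.19167)·(3.70000 − 3.90000) / (-0.19167 − 0.06098) = 3.70000 − (0.03833)/(-0.25264) = 3.85173

3.852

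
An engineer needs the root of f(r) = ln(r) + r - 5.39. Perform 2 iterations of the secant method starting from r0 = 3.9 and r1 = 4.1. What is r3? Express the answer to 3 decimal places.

4.003

f(3.9) = -0.12902, f(4.1) = 0.12099
r2 = 4.10000 − 0.12099·(4.10000 − 3.90000) / (0.12099 − (-0.12902)) = 4.10000 − (0.02420)/(0.25001) = 4.00321
f(4.00321) = 0.00031
r3 = 4.00321 − 0.00031·(4.00321 − 4.10000) / (0.00031 − 0.12099) = 4.00321 − (-0.00003)/(-0.12067) = 4.00296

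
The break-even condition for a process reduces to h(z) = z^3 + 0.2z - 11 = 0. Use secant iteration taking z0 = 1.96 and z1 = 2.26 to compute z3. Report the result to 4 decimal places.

2.1938

h(1.96) = -3.078464, h(2.26) = 0.995176
z2 = 2.260000 − 0.995176·(2.260000 − 1.960000) / (0.995176 − (-3.078464)) = 2.260000 − (0.298553)/(4.073640) = 2.186711
h(2.186711) = -0.106450
z3 = 2.186711 − (-0.106450)·(2.186711 − 2.260000) / (-0.106450 − 0.995176) = 2.186711 − (0.007802)/(-1.101626) = 2.193793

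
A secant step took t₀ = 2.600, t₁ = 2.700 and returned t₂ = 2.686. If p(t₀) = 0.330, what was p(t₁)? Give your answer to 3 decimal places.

-0.054

The secant line through (2.600, 0.330) and (2.700, p(t₁)) crosses zero at t₂ = 2.686.
So (2.600, 0.330), (2.700, p(t₁)), (2.686, 0) are collinear:
p(t₁) = 0.330 · (2.700 − 2.686) / (2.600 − 2.686) = 0.330 · (0.01400)/(-0.08600) = -0.05372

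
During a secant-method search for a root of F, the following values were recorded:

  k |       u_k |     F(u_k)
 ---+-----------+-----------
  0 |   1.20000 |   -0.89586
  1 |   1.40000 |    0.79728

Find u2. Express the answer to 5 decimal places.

1.30582

u2 = 1.40000 − 0.79728·(1.40000 − 1.20000) / (0.79728 − (-0.89586))
   = 1.40000 − (0.1594560)/(1.6931400) = 1.3058223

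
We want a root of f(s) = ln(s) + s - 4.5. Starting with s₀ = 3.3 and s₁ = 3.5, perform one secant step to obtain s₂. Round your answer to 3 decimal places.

f(3.3) = -0.00608, f(3.5) = 0.25276
s₂ = 3.50000 − 0.25276·(3.50000 − 3.30000) / (0.25276 − (-0.00608)) = 3.50000 − (0.05055)/(0.25884) = 3.30470

3.305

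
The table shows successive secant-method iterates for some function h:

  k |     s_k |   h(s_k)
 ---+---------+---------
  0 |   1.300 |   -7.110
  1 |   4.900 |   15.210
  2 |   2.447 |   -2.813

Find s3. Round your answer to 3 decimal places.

s3 = 2.447 − (-2.813)·(2.447 − 4.900) / (-2.813 − 15.210)
   = 2.447 − (6.90029)/(-18.02300) = 2.82986

2.830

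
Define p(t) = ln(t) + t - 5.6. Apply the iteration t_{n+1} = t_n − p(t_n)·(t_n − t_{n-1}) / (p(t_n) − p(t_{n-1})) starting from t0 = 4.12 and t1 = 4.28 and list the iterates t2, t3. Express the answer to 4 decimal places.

4.1718, 4.1717

p(4.12) = -0.064147, p(4.28) = 0.133953
t2 = 4.280000 − 0.133953·(4.280000 − 4.120000) / (0.133953 − (-0.064147)) = 4.280000 − (0.021432)/(0.198100) = 4.171810
p(4.171810) = 0.000160
t3 = 4.171810 − 0.000160·(4.171810 − 4.280000) / (0.000160 − 0.133953) = 4.171810 − (-0.000017)/(-0.133793) = 4.171681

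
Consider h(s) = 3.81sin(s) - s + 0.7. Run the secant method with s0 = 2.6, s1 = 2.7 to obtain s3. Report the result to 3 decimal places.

2.615

h(2.6) = 0.06406, h(2.7) = -0.37168
s2 = 2.70000 − (-0.37168)·(2.70000 − 2.60000) / (-0.37168 − 0.06406) = 2.70000 − (-0.03717)/(-0.43574) = 2.61470
h(2.61470) = 0.00115
s3 = 2.61470 − 0.00115·(2.61470 − 2.70000) / (0.00115 − (-0.37168)) = 2.61470 − (-0.00010)/(0.37283) = 2.61496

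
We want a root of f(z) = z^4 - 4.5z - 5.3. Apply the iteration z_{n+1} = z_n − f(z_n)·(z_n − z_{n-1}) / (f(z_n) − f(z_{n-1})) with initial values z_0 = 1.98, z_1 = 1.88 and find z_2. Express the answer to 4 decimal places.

f(1.98) = 1.159536, f(1.88) = -1.268017
z_2 = 1.880000 − (-1.268017)·(1.880000 − 1.980000) / (-1.268017 − 1.159536) = 1.880000 − (0.126802)/(-2.427553) = 1.932234

1.9322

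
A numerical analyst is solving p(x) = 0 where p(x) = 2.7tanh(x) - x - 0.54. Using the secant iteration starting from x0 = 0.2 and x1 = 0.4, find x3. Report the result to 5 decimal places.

p(0.2) = -0.2070866, p(0.4) = 0.0858622
x2 = 0.4000000 − 0.0858622·(0.4000000 − 0.2000000) / (0.0858622 − (-0.2070866)) = 0.4000000 − (0.0171724)/(0.2929488) = 0.3413808
p(0.3413808) = 0.0061349
x3 = 0.3413808 − 0.0061349·(0.3413808 − 0.4000000) / (0.0061349 − 0.0858622) = 0.3413808 − (-0.0003596)/(-0.0797273) = 0.3368701

0.33687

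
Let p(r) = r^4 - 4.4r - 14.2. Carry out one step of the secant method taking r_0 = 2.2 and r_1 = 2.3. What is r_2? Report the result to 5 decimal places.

p(2.2) = -0.4544000, p(2.3) = 3.6641000
r_2 = 2.3000000 − 3.6641000·(2.3000000 − 2.2000000) / (3.6641000 − (-0.4544000)) = 2.3000000 − (0.3664100)/(4.1185000) = 2.2110331

2.21103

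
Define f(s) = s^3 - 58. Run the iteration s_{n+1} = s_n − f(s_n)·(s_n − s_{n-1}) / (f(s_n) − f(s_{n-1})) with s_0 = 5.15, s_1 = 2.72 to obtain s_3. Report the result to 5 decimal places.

4.01411

f(5.15) = 78.5908750, f(2.72) = -37.8763520
s_2 = 2.7200000 − (-37.8763520)·(2.7200000 − 5.1500000) / (-37.8763520 − 78.5908750) = 2.7200000 − (92.0395354)/(-116.4672270) = 3.5102612
f(3.5102612) = -14.7467927
s_3 = 3.5102612 − (-14.7467927)·(3.5102612 − 2.7200000) / (-14.7467927 − (-37.8763520)) = 3.5102612 − (-11.6538187)/(23.1295593) = 4.0141108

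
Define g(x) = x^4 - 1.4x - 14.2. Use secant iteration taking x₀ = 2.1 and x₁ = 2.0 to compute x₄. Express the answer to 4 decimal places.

g(2.1) = 2.308100, g(2.0) = -1.000000
x₂ = 2.000000 − (-1.000000)·(2.000000 − 2.100000) / (-1.000000 − 2.308100) = 2.000000 − (0.100000)/(-3.308100) = 2.030229
g(2.030229) = -0.052845
x₃ = 2.030229 − (-0.052845)·(2.030229 − 2.000000) / (-0.052845 − (-1.000000)) = 2.030229 − (-0.001597)/(0.947155) = 2.031915
g(2.031915) = 0.001319
x₄ = 2.031915 − 0.001319·(2.031915 − 2.030229) / (0.001319 − (-0.052845)) = 2.031915 − (0.000002)/(0.054164) = 2.031874

2.0319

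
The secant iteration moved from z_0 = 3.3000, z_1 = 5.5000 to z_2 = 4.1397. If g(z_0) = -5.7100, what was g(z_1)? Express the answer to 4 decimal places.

9.2501

The secant line through (3.3000, -5.7100) and (5.5000, g(z_1)) crosses zero at z_2 = 4.1397.
So (3.3000, -5.7100), (5.5000, g(z_1)), (4.1397, 0) are collinear:
g(z_1) = -5.7100 · (5.5000 − 4.1397) / (3.3000 − 4.1397) = -5.7100 · (1.360300)/(-0.839700) = 9.250105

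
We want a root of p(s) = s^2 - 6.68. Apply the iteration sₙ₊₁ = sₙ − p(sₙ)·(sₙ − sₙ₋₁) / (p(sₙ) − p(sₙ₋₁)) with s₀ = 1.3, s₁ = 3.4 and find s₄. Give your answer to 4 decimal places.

2.5860

p(1.3) = -4.990000, p(3.4) = 4.880000
s₂ = 3.400000 − 4.880000·(3.400000 − 1.300000) / (4.880000 − (-4.990000)) = 3.400000 − (10.248000)/(9.870000) = 2.361702
p(2.361702) = -1.102363
s₃ = 2.361702 − (-1.102363)·(2.361702 − 3.400000) / (-1.102363 − 4.880000) = 2.361702 − (1.144581)/(-5.982363) = 2.553028
p(2.553028) = -0.162048
s₄ = 2.553028 − (-0.162048)·(2.553028 − 2.361702) / (-0.162048 − (-1.102363)) = 2.553028 − (-0.031004)/(0.940315) = 2.586000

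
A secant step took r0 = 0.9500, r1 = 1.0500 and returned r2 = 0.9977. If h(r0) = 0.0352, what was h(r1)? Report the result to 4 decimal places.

The secant line through (0.9500, 0.0352) and (1.0500, h(r1)) crosses zero at r2 = 0.9977.
So (0.9500, 0.0352), (1.0500, h(r1)), (0.9977, 0) are collinear:
h(r1) = 0.0352 · (1.0500 − 0.9977) / (0.9500 − 0.9977) = 0.0352 · (0.052300)/(-0.047700) = -0.038595

-0.0386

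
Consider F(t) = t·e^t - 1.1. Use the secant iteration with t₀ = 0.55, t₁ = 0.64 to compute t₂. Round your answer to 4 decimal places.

F(0.55) = -0.146711, F(0.64) = 0.113748
t₂ = 0.640000 − 0.113748·(0.640000 − 0.550000) / (0.113748 − (-0.146711)) = 0.640000 − (0.010237)/(0.260459) = 0.600695

0.6007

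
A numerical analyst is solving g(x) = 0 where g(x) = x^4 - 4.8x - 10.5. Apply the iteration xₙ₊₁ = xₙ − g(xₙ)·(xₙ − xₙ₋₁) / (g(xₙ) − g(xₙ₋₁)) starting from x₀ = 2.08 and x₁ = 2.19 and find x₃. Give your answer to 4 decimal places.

g(2.08) = -1.766263, g(2.19) = 1.990575
x₂ = 2.190000 − 1.990575·(2.190000 − 2.080000) / (1.990575 − (-1.766263)) = 2.190000 − (0.218963)/(3.756838) = 2.131716
g(2.131716) = -0.082361
x₃ = 2.131716 − (-0.082361)·(2.131716 − 2.190000) / (-0.082361 − 1.990575) = 2.131716 − (0.004800)/(-2.072937) = 2.134032

2.1340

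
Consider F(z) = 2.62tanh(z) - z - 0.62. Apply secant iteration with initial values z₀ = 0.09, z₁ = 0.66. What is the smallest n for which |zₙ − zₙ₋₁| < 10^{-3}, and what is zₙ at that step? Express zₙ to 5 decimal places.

F(0.09) = -0.4748346, F(0.66) = 0.2353121
z₂ = 0.6600000 − 0.2353121·(0.5700000)/(0.7101467) = 0.4711265;  |Δ| = 0.1888735
F(0.4711265) = 0.0593392
z₃ = 0.4711265 − 0.0593392·(-0.1888735)/(-0.1759729) = 0.4074371;  |Δ| = 0.0636894
F(0.4074371) = -0.0153458
z₄ = 0.4074371 − (-0.0153458)·(-0.0636894)/(-0.0746850) = 0.4205236;  |Δ| = 0.0130865
F(0.4205236) = 0.0005896
z₅ = 0.4205236 − 0.0005896·(0.0130865)/(0.0159354) = 0.4200394;  |Δ| = 0.0004842
|z₅ − z₄| = 0.0004842 < 10^{-3}

n = 5, zₙ = 0.42004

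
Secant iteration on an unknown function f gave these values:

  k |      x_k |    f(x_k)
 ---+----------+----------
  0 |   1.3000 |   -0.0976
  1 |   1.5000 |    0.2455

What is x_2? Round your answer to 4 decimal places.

x_2 = 1.5000 − 0.2455·(1.5000 − 1.3000) / (0.2455 − (-0.0976))
   = 1.5000 − (0.049100)/(0.343100) = 1.356893

1.3569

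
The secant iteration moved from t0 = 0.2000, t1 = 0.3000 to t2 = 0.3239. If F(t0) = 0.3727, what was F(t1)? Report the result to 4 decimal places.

The secant line through (0.2000, 0.3727) and (0.3000, F(t1)) crosses zero at t2 = 0.3239.
So (0.2000, 0.3727), (0.3000, F(t1)), (0.3239, 0) are collinear:
F(t1) = 0.3727 · (0.3000 − 0.3239) / (0.2000 − 0.3239) = 0.3727 · (-0.023900)/(-0.123900) = 0.071893

0.0719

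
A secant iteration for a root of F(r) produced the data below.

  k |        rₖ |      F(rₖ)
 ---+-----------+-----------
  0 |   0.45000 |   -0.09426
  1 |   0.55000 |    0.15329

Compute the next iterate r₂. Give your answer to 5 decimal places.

0.48808

r₂ = 0.55000 − 0.15329·(0.55000 − 0.45000) / (0.15329 − (-0.09426))
   = 0.55000 − (0.0153290)/(0.2475500) = 0.4880772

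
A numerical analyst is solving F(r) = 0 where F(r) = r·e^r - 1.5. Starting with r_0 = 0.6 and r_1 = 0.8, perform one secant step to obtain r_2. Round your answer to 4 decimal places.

0.7184

F(0.6) = -0.406729, F(0.8) = 0.280433
r_2 = 0.800000 − 0.280433·(0.800000 − 0.600000) / (0.280433 − (-0.406729)) = 0.800000 − (0.056087)/(0.687161) = 0.718379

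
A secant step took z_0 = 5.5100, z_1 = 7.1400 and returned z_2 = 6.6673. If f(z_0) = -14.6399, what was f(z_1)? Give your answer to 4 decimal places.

5.9797

The secant line through (5.5100, -14.6399) and (7.1400, f(z_1)) crosses zero at z_2 = 6.6673.
So (5.5100, -14.6399), (7.1400, f(z_1)), (6.6673, 0) are collinear:
f(z_1) = -14.6399 · (7.1400 − 6.6673) / (5.5100 − 6.6673) = -14.6399 · (0.472700)/(-1.157300) = 5.979677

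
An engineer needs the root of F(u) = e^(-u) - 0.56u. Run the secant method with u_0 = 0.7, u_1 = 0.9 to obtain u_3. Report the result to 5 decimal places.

0.80127

F(0.7) = 0.1045853, F(0.9) = -0.0974303
u_2 = 0.9000000 − (-0.0974303)·(0.9000000 − 0.7000000) / (-0.0974303 − 0.1045853) = 0.9000000 − (-0.0194861)/(-0.2020156) = 0.8035418
F(0.8035418) = -0.0022430
u_3 = 0.8035418 − (-0.0022430)·(0.8035418 − 0.9000000) / (-0.0022430 − (-0.0974303)) = 0.8035418 − (0.0002164)/(0.0951873) = 0.8012688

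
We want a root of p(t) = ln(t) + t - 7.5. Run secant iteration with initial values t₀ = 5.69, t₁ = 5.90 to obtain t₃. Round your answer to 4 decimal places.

p(5.69) = -0.071290, p(5.90) = 0.174952
t₂ = 5.900000 − 0.174952·(5.900000 − 5.690000) / (0.174952 − (-0.071290)) = 5.900000 − (0.036740)/(0.246242) = 5.750797
p(5.750797) = 0.000136
t₃ = 5.750797 − 0.000136·(5.750797 − 5.900000) / (0.000136 − 0.174952) = 5.750797 − (-0.000020)/(-0.174817) = 5.750681

5.7507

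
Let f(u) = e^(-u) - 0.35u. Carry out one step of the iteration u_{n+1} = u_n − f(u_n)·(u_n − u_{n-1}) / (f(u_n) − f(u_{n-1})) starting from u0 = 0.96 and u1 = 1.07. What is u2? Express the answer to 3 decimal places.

f(0.96) = 0.04689, f(1.07) = -0.03149
u2 = 1.07000 − (-0.03149)·(1.07000 − 0.96000) / (-0.03149 − 0.04689) = 1.07000 − (-0.00346)/(-0.07838) = 1.02581

1.026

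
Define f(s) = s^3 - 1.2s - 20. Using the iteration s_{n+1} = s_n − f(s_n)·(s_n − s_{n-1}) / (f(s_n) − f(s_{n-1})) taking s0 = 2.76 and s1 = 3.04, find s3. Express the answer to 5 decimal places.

f(2.76) = -2.2874240, f(3.04) = 4.4464640
s2 = 3.0400000 − 4.4464640·(3.0400000 − 2.7600000) / (4.4464640 − (-2.2874240)) = 3.0400000 − (1.2450099)/(6.7338880) = 2.8551128
f(2.8551128) = -0.1522013
s3 = 2.8551128 − (-0.1522013)·(2.8551128 − 3.0400000) / (-0.1522013 − 4.4464640) = 2.8551128 − (0.0281401)/(-4.5986653) = 2.8612320

2.86123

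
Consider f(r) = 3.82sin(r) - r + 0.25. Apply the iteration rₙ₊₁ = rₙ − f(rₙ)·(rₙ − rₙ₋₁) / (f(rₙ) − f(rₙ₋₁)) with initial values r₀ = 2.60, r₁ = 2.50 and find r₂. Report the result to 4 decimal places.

2.5087

f(2.60) = -0.380785, f(2.50) = 0.036164
r₂ = 2.500000 − 0.036164·(2.500000 − 2.600000) / (0.036164 − (-0.380785)) = 2.500000 − (-0.003616)/(0.416948) = 2.508673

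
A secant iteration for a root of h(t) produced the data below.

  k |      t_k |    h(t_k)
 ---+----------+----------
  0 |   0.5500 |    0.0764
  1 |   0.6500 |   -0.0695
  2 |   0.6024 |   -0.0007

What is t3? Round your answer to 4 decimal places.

0.6019

t3 = 0.6024 − (-0.0007)·(0.6024 − 0.6500) / (-0.0007 − (-0.0695))
   = 0.6024 − (0.000033)/(0.068800) = 0.601916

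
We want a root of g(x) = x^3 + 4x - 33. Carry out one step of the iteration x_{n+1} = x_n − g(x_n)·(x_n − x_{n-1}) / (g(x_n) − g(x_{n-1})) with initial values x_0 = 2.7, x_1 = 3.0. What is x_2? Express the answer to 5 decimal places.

g(2.7) = -2.5170000, g(3.0) = 6.0000000
x_2 = 3.0000000 − 6.0000000·(3.0000000 − 2.7000000) / (6.0000000 − (-2.5170000)) = 3.0000000 − (1.8000000)/(8.5170000) = 2.7886580

2.78866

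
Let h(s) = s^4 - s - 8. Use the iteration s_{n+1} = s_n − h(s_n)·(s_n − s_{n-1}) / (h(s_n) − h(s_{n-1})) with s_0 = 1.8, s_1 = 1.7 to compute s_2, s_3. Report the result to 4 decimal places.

h(1.8) = 0.697600, h(1.7) = -1.347900
s_2 = 1.700000 − (-1.347900)·(1.700000 − 1.800000) / (-1.347900 − 0.697600) = 1.700000 − (0.134790)/(-2.045500) = 1.765896
h(1.765896) = -0.041551
s_3 = 1.765896 − (-0.041551)·(1.765896 − 1.700000) / (-0.041551 − (-1.347900)) = 1.765896 − (-0.002738)/(1.306349) = 1.767992

1.7659, 1.7680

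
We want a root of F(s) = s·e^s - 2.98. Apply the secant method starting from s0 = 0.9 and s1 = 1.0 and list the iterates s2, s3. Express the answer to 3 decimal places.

F(0.9) = -0.76636, F(1.0) = -0.26172
s2 = 1.00000 − (-0.26172)·(1.00000 − 0.90000) / (-0.26172 − (-0.76636)) = 1.00000 − (-0.02617)/(0.50464) = 1.05186
F(1.05186) = 0.03146
s3 = 1.05186 − 0.03146·(1.05186 − 1.00000) / (0.03146 − (-0.26172)) = 1.05186 − (0.00163)/(0.29318) = 1.04630

1.052, 1.046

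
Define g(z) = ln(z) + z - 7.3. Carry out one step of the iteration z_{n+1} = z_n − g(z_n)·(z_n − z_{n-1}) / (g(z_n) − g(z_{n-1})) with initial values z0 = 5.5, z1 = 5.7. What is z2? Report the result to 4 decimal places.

5.5808

g(5.5) = -0.095252, g(5.7) = 0.140466
z2 = 5.700000 − 0.140466·(5.700000 − 5.500000) / (0.140466 − (-0.095252)) = 5.700000 − (0.028093)/(0.235718) = 5.580818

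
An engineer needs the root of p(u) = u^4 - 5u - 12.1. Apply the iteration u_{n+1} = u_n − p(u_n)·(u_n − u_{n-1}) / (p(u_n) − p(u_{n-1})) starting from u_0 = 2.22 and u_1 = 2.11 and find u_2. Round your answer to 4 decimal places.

p(2.22) = 1.089127, p(2.11) = -2.828806
u_2 = 2.110000 − (-2.828806)·(2.110000 − 2.220000) / (-2.828806 − 1.089127) = 2.110000 − (0.311169)/(-3.917932) = 2.189422

2.1894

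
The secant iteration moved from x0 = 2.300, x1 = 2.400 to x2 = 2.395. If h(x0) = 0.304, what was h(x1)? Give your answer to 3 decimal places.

-0.016

The secant line through (2.300, 0.304) and (2.400, h(x1)) crosses zero at x2 = 2.395.
So (2.300, 0.304), (2.400, h(x1)), (2.395, 0) are collinear:
h(x1) = 0.304 · (2.400 − 2.395) / (2.300 − 2.395) = 0.304 · (0.00500)/(-0.09500) = -0.01600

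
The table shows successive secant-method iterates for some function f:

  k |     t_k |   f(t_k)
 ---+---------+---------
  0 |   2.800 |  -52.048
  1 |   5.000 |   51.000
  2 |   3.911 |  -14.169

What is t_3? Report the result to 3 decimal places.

t_3 = 3.911 − (-14.169)·(3.911 − 5.000) / (-14.169 − 51.000)
   = 3.911 − (15.43004)/(-65.16900) = 4.14777

4.148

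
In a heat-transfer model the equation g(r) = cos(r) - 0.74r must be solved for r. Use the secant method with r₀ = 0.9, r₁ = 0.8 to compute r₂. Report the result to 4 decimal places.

g(0.9) = -0.044390, g(0.8) = 0.104707
r₂ = 0.800000 − 0.104707·(0.800000 − 0.900000) / (0.104707 − (-0.044390)) = 0.800000 − (-0.010471)/(0.149097) = 0.870227

0.8702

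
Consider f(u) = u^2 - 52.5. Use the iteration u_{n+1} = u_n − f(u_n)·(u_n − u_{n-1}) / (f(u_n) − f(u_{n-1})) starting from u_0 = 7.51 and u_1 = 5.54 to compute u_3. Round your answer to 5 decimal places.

7.25031

f(7.51) = 3.9001000, f(5.54) = -21.8084000
u_2 = 5.5400000 − (-21.8084000)·(5.5400000 − 7.5100000) / (-21.8084000 − 3.9001000) = 5.5400000 − (42.9625480)/(-25.7085000) = 7.2111418
f(7.2111418) = -0.4994345
u_3 = 7.2111418 − (-0.4994345)·(7.2111418 − 5.5400000) / (-0.4994345 − (-21.8084000)) = 7.2111418 − (-0.8346258)/(21.3089655) = 7.2503096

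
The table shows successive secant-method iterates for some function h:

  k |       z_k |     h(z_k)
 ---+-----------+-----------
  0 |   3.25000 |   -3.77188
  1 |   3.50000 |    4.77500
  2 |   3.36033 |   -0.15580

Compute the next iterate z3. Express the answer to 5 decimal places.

3.36474

z3 = 3.36033 − (-0.15580)·(3.36033 − 3.50000) / (-0.15580 − 4.77500)
   = 3.36033 − (0.0217606)/(-4.9308000) = 3.3647432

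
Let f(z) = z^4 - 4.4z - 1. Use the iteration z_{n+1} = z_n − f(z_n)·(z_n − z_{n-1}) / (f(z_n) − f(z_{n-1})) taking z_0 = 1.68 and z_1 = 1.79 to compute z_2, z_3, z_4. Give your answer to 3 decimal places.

f(1.68) = -0.42606, f(1.79) = 1.39026
z_2 = 1.79000 − 1.39026·(1.79000 − 1.68000) / (1.39026 − (-0.42606)) = 1.79000 − (0.15293)/(1.81632) = 1.70580
f(1.70580) = -0.03881
z_3 = 1.70580 − (-0.03881)·(1.70580 − 1.79000) / (-0.03881 − 1.39026) = 1.70580 − (0.00327)/(-1.42906) = 1.70809
f(1.70809) = -0.00338
z_4 = 1.70809 − (-0.00338)·(1.70809 − 1.70580) / (-0.00338 − (-0.03881)) = 1.70809 − (-0.00001)/(0.03543) = 1.70831

1.706, 1.708, 1.708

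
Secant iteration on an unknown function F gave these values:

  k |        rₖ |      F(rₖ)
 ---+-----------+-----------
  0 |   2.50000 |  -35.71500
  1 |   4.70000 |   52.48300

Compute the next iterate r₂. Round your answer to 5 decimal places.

3.39087

r₂ = 4.70000 − 52.48300·(4.70000 − 2.50000) / (52.48300 − (-35.71500))
   = 4.70000 − (115.4626000)/(88.1980000) = 3.3908705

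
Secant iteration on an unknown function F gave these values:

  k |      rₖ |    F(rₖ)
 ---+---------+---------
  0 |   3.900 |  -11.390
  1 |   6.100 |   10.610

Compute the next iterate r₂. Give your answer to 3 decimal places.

r₂ = 6.100 − 10.610·(6.100 − 3.900) / (10.610 − (-11.390))
   = 6.100 − (23.34200)/(22.00000) = 5.03900

5.039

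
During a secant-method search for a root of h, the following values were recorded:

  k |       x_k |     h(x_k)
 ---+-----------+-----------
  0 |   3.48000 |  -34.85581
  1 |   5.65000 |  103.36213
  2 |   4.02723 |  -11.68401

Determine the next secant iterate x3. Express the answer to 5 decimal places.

4.19204

x3 = 4.02723 − (-11.68401)·(4.02723 − 5.65000) / (-11.68401 − 103.36213)
   = 4.02723 − (18.9604609)/(-115.0461400) = 4.1920374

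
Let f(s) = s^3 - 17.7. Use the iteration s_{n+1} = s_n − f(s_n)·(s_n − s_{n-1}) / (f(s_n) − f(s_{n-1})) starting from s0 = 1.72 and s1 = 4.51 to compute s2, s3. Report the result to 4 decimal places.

f(1.72) = -12.611552, f(4.51) = 74.033851
s2 = 4.510000 − 74.033851·(4.510000 − 1.720000) / (74.033851 − (-12.611552)) = 4.510000 − (206.554444)/(86.645403) = 2.126095
f(2.126095) = -8.089461
s3 = 2.126095 − (-8.089461)·(2.126095 − 4.510000) / (-8.089461 − 74.033851) = 2.126095 − (19.284509)/(-82.123312) = 2.360918

2.1261, 2.3609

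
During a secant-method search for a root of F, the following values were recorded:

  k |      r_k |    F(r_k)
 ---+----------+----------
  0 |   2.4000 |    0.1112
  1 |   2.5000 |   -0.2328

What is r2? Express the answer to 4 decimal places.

2.4323

r2 = 2.5000 − (-0.2328)·(2.5000 − 2.4000) / (-0.2328 − 0.1112)
   = 2.5000 − (-0.023280)/(-0.344000) = 2.432326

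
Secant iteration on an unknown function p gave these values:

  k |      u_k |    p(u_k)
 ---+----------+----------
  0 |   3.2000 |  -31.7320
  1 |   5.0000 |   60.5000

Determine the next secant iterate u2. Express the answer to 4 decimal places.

u2 = 5.0000 − 60.5000·(5.0000 − 3.2000) / (60.5000 − (-31.7320))
   = 5.0000 − (108.900000)/(92.232000) = 3.819282

3.8193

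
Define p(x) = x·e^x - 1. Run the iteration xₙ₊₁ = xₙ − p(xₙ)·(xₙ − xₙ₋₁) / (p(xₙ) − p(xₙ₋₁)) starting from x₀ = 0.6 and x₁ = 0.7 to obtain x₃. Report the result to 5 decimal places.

0.56749

p(0.6) = 0.0932713, p(0.7) = 0.4096269
x₂ = 0.7000000 − 0.4096269·(0.7000000 − 0.6000000) / (0.4096269 − 0.0932713) = 0.7000000 − (0.0409627)/(0.3163556) = 0.5705170
p(0.5705170) = 0.0093480
x₃ = 0.5705170 − 0.0093480·(0.5705170 − 0.7000000) / (0.0093480 − 0.4096269) = 0.5705170 − (-0.0012104)/(-0.4002789) = 0.5674930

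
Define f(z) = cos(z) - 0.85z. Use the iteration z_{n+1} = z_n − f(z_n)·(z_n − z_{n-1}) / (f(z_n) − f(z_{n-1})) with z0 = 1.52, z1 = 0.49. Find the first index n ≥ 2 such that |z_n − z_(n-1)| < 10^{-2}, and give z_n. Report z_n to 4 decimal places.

n = 4, z_n = 0.8106

f(1.52) = -1.241226, f(0.49) = 0.465833
z2 = 0.490000 − 0.465833·(-1.030000)/(1.707058) = 0.771073;  |Δ| = 0.281073
f(0.771073) = 0.061751
z3 = 0.771073 − 0.061751·(0.281073)/(-0.404081) = 0.814026;  |Δ| = 0.042953
f(0.814026) = -0.005346
z4 = 0.814026 − (-0.005346)·(0.042953)/(-0.067097) = 0.810604;  |Δ| = 0.003422
|z4 − z3| = 0.003422 < 10^{-2}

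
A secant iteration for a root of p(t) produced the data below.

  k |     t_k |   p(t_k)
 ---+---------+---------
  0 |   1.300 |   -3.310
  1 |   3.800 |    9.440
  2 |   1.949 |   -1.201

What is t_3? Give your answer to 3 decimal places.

2.158

t_3 = 1.949 − (-1.201)·(1.949 − 3.800) / (-1.201 − 9.440)
   = 1.949 − (2.22305)/(-10.64100) = 2.15791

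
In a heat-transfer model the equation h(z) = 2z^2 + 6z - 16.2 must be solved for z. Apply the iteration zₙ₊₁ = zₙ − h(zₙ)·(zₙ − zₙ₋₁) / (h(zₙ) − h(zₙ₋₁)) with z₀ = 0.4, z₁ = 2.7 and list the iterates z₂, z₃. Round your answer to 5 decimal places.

1.50492, 1.68819

h(0.4) = -13.4800000, h(2.7) = 14.5800000
z₂ = 2.7000000 − 14.5800000·(2.7000000 − 0.4000000) / (14.5800000 − (-13.4800000)) = 2.7000000 − (33.5340000)/(28.0600000) = 1.5049180
h(1.5049180) = -2.6409352
z₃ = 1.5049180 − (-2.6409352)·(1.5049180 − 2.7000000) / (-2.6409352 − 14.5800000) = 1.5049180 − (3.1561341)/(-17.2209352) = 1.6881911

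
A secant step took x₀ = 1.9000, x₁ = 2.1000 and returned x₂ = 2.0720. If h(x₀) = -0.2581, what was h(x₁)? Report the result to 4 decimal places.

0.0420

The secant line through (1.9000, -0.2581) and (2.1000, h(x₁)) crosses zero at x₂ = 2.0720.
So (1.9000, -0.2581), (2.1000, h(x₁)), (2.0720, 0) are collinear:
h(x₁) = -0.2581 · (2.1000 − 2.0720) / (1.9000 − 2.0720) = -0.2581 · (0.028000)/(-0.172000) = 0.042016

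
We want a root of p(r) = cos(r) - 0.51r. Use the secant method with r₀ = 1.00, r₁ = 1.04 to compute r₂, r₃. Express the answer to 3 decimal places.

p(1.00) = 0.03030, p(1.04) = -0.02418
r₂ = 1.04000 − (-0.02418)·(1.04000 − 1.00000) / (-0.02418 − 0.03030) = 1.04000 − (-0.00097)/(-0.05448) = 1.02225
p(1.02225) = 0.00010
r₃ = 1.02225 − 0.00010·(1.02225 − 1.04000) / (0.00010 − (-0.02418)) = 1.02225 − (0.00000)/(0.02428) = 1.02232

1.022, 1.022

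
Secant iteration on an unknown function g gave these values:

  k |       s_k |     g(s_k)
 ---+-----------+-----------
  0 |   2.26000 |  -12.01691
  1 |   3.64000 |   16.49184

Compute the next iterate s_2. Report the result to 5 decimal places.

2.84169

s_2 = 3.64000 − 16.49184·(3.64000 − 2.26000) / (16.49184 − (-12.01691))
   = 3.64000 − (22.7587392)/(28.5087500) = 2.8416928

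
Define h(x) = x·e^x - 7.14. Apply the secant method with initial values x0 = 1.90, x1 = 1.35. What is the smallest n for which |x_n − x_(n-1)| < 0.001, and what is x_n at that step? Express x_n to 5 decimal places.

n = 5, x_n = 1.53632

h(1.90) = 5.5631994, h(1.35) = -1.9324755
x2 = 1.3500000 − (-1.9324755)·(-0.5500000)/(-7.4956750) = 1.4917966;  |Δ| = 0.1417966
h(1.4917966) = -0.5088527
x3 = 1.4917966 − (-0.5088527)·(0.1417966)/(1.4236228) = 1.5424797;  |Δ| = 0.0506831
h(1.5424797) = 0.0728999
x4 = 1.5424797 − 0.0728999·(0.0506831)/(0.5817526) = 1.5361286;  |Δ| = 0.0063511
h(1.5361286) = -0.0022761
x5 = 1.5361286 − (-0.0022761)·(-0.0063511)/(-0.0751759) = 1.5363209;  |Δ| = 0.0001923
|x5 − x4| = 0.0001923 < 0.001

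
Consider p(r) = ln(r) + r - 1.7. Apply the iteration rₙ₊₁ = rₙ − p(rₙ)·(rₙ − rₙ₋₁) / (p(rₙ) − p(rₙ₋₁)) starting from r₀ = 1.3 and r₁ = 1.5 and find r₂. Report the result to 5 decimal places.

p(1.3) = -0.1376357, p(1.5) = 0.2054651
r₂ = 1.5000000 − 0.2054651·(1.5000000 − 1.3000000) / (0.2054651 − (-0.1376357)) = 1.5000000 − (0.0410930)/(0.3431008) = 1.3802305

1.38023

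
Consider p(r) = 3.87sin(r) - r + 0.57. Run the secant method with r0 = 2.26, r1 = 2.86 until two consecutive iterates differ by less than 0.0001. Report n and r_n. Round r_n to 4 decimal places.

n = 5, r_n = 2.5919

p(2.26) = 1.296683, p(2.86) = -1.214581
r2 = 2.860000 − (-1.214581)·(0.600000)/(-2.511264) = 2.569808;  |Δ| = 0.290192
p(2.569808) = 0.094380
r3 = 2.569808 − 0.094380·(-0.290192)/(1.308961) = 2.590732;  |Δ| = 0.020924
p(2.590732) = 0.004908
r4 = 2.590732 − 0.004908·(0.020924)/(-0.089471) = 2.591879;  |Δ| = 0.001148
p(2.591879) = -0.000026
r5 = 2.591879 − (-0.000026)·(0.001148)/(-0.004934) = 2.591873;  |Δ| = 0.000006
|r5 − r4| = 0.000006 < 0.0001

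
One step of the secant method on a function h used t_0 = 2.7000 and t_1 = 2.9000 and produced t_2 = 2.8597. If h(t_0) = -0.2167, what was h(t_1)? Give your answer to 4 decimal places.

The secant line through (2.7000, -0.2167) and (2.9000, h(t_1)) crosses zero at t_2 = 2.8597.
So (2.7000, -0.2167), (2.9000, h(t_1)), (2.8597, 0) are collinear:
h(t_1) = -0.2167 · (2.9000 − 2.8597) / (2.7000 − 2.8597) = -0.2167 · (0.040300)/(-0.159700) = 0.054684

0.0547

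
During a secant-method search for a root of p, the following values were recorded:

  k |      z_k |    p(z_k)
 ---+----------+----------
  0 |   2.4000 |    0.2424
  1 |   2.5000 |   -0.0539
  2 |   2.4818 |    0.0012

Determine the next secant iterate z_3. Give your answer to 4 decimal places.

2.4822

z_3 = 2.4818 − 0.0012·(2.4818 − 2.5000) / (0.0012 − (-0.0539))
   = 2.4818 − (-0.000022)/(0.055100) = 2.482196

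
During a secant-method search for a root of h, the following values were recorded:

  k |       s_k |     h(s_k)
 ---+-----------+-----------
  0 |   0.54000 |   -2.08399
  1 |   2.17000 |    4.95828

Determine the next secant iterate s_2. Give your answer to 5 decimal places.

s_2 = 2.17000 − 4.95828·(2.17000 − 0.54000) / (4.95828 − (-2.08399))
   = 2.17000 − (8.0819964)/(7.0422700) = 1.0223592

1.02236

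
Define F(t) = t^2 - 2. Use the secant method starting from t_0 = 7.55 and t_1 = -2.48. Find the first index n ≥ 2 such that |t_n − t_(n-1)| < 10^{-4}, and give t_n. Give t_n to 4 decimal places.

F(7.55) = 55.002500, F(-2.48) = 4.150400
t_2 = -2.480000 − 4.150400·(-10.030000)/(-50.852100) = -3.298619;  |Δ| = 0.818619
F(-3.298619) = 8.880889
t_3 = -3.298619 − 8.880889·(-0.818619)/(4.730489) = -1.761766;  |Δ| = 1.536853
F(-1.761766) = 1.103820
t_4 = -1.761766 − 1.103820·(1.536853)/(-7.777070) = -1.543637;  |Δ| = 0.218130
F(-1.543637) = 0.382814
t_5 = -1.543637 − 0.382814·(0.218130)/(-0.721006) = -1.427822;  |Δ| = 0.115815
F(-1.427822) = 0.038676
t_6 = -1.427822 − 0.038676·(0.115815)/(-0.344138) = -1.414806;  |Δ| = 0.013016
F(-1.414806) = 0.001677
t_7 = -1.414806 − 0.001677·(0.013016)/(-0.036999) = -1.414216;  |Δ| = 0.000590
F(-1.414216) = 0.000008
t_8 = -1.414216 − 0.000008·(0.000590)/(-0.001669) = -1.414214;  |Δ| = 0.000003
|t_8 − t_7| = 0.000003 < 10^{-4}

n = 8, t_n = -1.4142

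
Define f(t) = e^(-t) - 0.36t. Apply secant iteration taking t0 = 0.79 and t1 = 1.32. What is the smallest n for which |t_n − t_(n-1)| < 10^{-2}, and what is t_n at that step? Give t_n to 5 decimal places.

n = 4, t_n = 1.01086

f(0.79) = 0.1694448, f(1.32) = -0.2080647
t2 = 1.3200000 − (-0.2080647)·(0.5300000)/(-0.3775095) = 1.0278900;  |Δ| = 0.2921100
f(1.0278900) = -0.0122794
t3 = 1.0278900 − (-0.0122794)·(-0.2921100)/(0.1957853) = 1.0095693;  |Δ| = 0.0183207
f(1.0095693) = 0.0009309
t4 = 1.0095693 − 0.0009309·(-0.0183207)/(0.0132103) = 1.0108604;  |Δ| = 0.0012911
|t4 − t3| = 0.0012911 < 10^{-2}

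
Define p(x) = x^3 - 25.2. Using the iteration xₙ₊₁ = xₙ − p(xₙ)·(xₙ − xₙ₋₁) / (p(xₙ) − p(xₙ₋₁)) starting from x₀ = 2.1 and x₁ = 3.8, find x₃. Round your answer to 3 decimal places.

2.871

p(2.1) = -15.93900, p(3.8) = 29.67200
x₂ = 3.80000 − 29.67200·(3.80000 − 2.10000) / (29.67200 − (-15.93900)) = 3.80000 − (50.44240)/(45.61100) = 2.69407
p(2.69407) = -5.64632
x₃ = 2.69407 − (-5.64632)·(2.69407 − 3.80000) / (-5.64632 − 29.67200) = 2.69407 − (6.24442)/(-35.31832) = 2.87088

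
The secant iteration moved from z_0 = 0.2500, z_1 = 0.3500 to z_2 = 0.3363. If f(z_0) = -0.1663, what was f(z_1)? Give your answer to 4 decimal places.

The secant line through (0.2500, -0.1663) and (0.3500, f(z_1)) crosses zero at z_2 = 0.3363.
So (0.2500, -0.1663), (0.3500, f(z_1)), (0.3363, 0) are collinear:
f(z_1) = -0.1663 · (0.3500 − 0.3363) / (0.2500 − 0.3363) = -0.1663 · (0.013700)/(-0.086300) = 0.026400

0.0264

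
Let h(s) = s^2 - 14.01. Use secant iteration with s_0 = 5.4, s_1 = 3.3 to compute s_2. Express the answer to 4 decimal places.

3.6586

h(5.4) = 15.150000, h(3.3) = -3.120000
s_2 = 3.300000 − (-3.120000)·(3.300000 − 5.400000) / (-3.120000 − 15.150000) = 3.300000 − (6.552000)/(-18.270000) = 3.658621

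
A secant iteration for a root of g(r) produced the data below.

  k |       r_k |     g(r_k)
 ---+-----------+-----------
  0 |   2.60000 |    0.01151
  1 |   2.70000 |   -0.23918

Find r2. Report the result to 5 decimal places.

2.60459

r2 = 2.70000 − (-0.23918)·(2.70000 − 2.60000) / (-0.23918 − 0.01151)
   = 2.70000 − (-0.0239180)/(-0.2506900) = 2.6045913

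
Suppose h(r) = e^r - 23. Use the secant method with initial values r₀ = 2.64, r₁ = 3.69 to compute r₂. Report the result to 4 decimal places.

3.0025

h(2.64) = -8.986796, h(3.69) = 17.044847
r₂ = 3.690000 − 17.044847·(3.690000 − 2.640000) / (17.044847 − (-8.986796)) = 3.690000 − (17.897089)/(26.031643) = 3.002487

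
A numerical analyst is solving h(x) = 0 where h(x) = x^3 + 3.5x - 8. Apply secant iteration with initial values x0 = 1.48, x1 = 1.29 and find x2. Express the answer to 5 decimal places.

h(1.48) = 0.4217920, h(1.29) = -1.3383110
x2 = 1.2900000 − (-1.3383110)·(1.2900000 − 1.4800000) / (-1.3383110 − 0.4217920) = 1.2900000 − (0.2542791)/(-1.7601030) = 1.4344683

1.43447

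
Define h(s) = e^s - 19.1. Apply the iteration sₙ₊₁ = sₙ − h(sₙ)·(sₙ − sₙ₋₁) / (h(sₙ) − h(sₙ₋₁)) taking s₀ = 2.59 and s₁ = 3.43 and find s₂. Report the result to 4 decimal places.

h(2.59) = -5.770228, h(3.43) = 11.776643
s₂ = 3.430000 − 11.776643·(3.430000 − 2.590000) / (11.776643 − (-5.770228)) = 3.430000 − (9.892380)/(17.546871) = 2.866231

2.8662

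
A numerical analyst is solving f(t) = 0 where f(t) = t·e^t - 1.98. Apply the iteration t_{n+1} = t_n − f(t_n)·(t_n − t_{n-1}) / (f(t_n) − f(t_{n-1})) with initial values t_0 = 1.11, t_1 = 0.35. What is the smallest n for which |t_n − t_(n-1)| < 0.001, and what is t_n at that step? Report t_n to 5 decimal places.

f(1.11) = 1.3881378, f(0.35) = -1.4833264
t_2 = 0.3500000 − (-1.4833264)·(-0.7600000)/(-2.8714642) = 0.7425969;  |Δ| = 0.3925969
f(0.7425969) = -0.4195175
t_3 = 0.7425969 − (-0.4195175)·(0.3925969)/(1.0638089) = 0.8974192;  |Δ| = 0.1548223
f(0.8974192) = 0.2216058
t_4 = 0.8974192 − 0.2216058·(0.1548223)/(0.6411233) = 0.8439045;  |Δ| = 0.0535147
f(0.8439045) = -0.0175600
t_5 = 0.8439045 − (-0.0175600)·(-0.0535147)/(-0.2391658) = 0.8478337;  |Δ| = 0.0039292
f(0.8478337) = -0.0006612
t_6 = 0.8478337 − (-0.0006612)·(0.0039292)/(0.0168988) = 0.8479874;  |Δ| = 0.0001537
|t_6 − t_5| = 0.0001537 < 0.001

n = 6, t_n = 0.84799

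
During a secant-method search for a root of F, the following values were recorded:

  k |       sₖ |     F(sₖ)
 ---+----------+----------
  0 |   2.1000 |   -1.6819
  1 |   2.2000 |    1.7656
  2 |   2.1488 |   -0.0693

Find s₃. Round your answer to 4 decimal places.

s₃ = 2.1488 − (-0.0693)·(2.1488 − 2.2000) / (-0.0693 − 1.7656)
   = 2.1488 − (0.003548)/(-1.834900) = 2.150734

2.1507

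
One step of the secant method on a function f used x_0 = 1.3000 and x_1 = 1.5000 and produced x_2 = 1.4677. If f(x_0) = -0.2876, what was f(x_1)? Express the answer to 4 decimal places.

The secant line through (1.3000, -0.2876) and (1.5000, f(x_1)) crosses zero at x_2 = 1.4677.
So (1.3000, -0.2876), (1.5000, f(x_1)), (1.4677, 0) are collinear:
f(x_1) = -0.2876 · (1.5000 − 1.4677) / (1.3000 − 1.4677) = -0.2876 · (0.032300)/(-0.167700) = 0.055393

0.0554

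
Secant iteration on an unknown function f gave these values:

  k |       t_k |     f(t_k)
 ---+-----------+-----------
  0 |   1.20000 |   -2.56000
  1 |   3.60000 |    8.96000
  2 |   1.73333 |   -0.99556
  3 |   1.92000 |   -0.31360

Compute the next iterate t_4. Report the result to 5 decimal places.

2.00584

t_4 = 1.92000 − (-0.31360)·(1.92000 − 1.73333) / (-0.31360 − (-0.99556))
   = 1.92000 − (-0.0585397)/(0.6819600) = 2.0058404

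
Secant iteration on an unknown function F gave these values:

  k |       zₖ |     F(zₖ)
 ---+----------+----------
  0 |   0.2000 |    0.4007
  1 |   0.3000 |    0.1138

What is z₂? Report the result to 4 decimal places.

z₂ = 0.3000 − 0.1138·(0.3000 − 0.2000) / (0.1138 − 0.4007)
   = 0.3000 − (0.011380)/(-0.286900) = 0.339665

0.3397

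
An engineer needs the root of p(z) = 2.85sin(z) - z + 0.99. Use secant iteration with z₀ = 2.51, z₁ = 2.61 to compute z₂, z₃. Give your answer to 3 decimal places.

2.558, 2.559

p(2.51) = 0.16273, p(2.61) = -0.17532
z₂ = 2.61000 − (-0.17532)·(2.61000 − 2.51000) / (-0.17532 − 0.16273) = 2.61000 − (-0.01753)/(-0.33804) = 2.55814
p(2.55814) = 0.00196
z₃ = 2.55814 − 0.00196·(2.55814 − 2.61000) / (0.00196 − (-0.17532)) = 2.55814 − (-0.00010)/(0.17727) = 2.55871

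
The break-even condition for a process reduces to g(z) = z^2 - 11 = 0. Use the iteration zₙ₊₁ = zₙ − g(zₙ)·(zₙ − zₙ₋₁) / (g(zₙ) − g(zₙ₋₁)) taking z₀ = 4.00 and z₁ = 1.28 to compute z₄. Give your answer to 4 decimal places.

g(4.00) = 5.000000, g(1.28) = -9.361600
z₂ = 1.280000 − (-9.361600)·(1.280000 − 4.000000) / (-9.361600 − 5.000000) = 1.280000 − (25.463552)/(-14.361600) = 3.053030
g(3.053030) = -1.679006
z₃ = 3.053030 − (-1.679006)·(3.053030 − 1.280000) / (-1.679006 − (-9.361600)) = 3.053030 − (-2.976928)/(7.682594) = 3.440520
g(3.440520) = 0.837180
z₄ = 3.440520 − 0.837180·(3.440520 − 3.053030) / (0.837180 − (-1.679006)) = 3.440520 − (0.324399)/(2.516186) = 3.311595

3.3116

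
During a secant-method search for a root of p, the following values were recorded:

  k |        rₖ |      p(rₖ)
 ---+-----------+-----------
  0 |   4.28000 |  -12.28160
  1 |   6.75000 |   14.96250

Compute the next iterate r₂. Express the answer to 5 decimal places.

r₂ = 6.75000 − 14.96250·(6.75000 − 4.28000) / (14.96250 − (-12.28160))
   = 6.75000 − (36.9573750)/(27.2441000) = 5.3934723

5.39347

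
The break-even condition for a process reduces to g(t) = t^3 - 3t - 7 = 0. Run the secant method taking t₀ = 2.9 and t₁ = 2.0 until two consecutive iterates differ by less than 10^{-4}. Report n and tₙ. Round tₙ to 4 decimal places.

n = 6, tₙ = 2.4260

g(2.9) = 8.689000, g(2.0) = -5.000000
t₂ = 2.000000 − (-5.000000)·(-0.900000)/(-13.689000) = 2.328731;  |Δ| = 0.328731
g(2.328731) = -1.357511
t₃ = 2.328731 − (-1.357511)·(0.328731)/(3.642489) = 2.451245;  |Δ| = 0.122514
g(2.451245) = 0.374823
t₄ = 2.451245 − 0.374823·(0.122514)/(1.732335) = 2.424737;  |Δ| = 0.026508
g(2.424737) = -0.018336
t₅ = 2.424737 − (-0.018336)·(-0.026508)/(-0.393159) = 2.425973;  |Δ| = 0.001236
g(2.425973) = -0.000228
t₆ = 2.425973 − (-0.000228)·(0.001236)/(0.018107) = 2.425989;  |Δ| = 0.000016
|t₆ − t₅| = 0.000016 < 10^{-4}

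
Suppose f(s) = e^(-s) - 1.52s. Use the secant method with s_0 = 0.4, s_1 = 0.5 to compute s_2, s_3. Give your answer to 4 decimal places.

0.4289, 0.4286

f(0.4) = 0.062320, f(0.5) = -0.153469
s_2 = 0.500000 − (-0.153469)·(0.500000 − 0.400000) / (-0.153469 − 0.062320) = 0.500000 − (-0.015347)/(-0.215789) = 0.428880
f(0.428880) = -0.000660
s_3 = 0.428880 − (-0.000660)·(0.428880 − 0.500000) / (-0.000660 − (-0.153469)) = 0.428880 − (0.000047)/(0.152810) = 0.428573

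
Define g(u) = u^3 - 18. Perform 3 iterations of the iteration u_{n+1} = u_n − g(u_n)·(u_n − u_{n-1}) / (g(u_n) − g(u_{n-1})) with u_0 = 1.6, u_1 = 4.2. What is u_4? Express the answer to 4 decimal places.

g(1.6) = -13.904000, g(4.2) = 56.088000
u_2 = 4.200000 − 56.088000·(4.200000 − 1.600000) / (56.088000 − (-13.904000)) = 4.200000 − (145.828800)/(69.992000) = 2.116493
g(2.116493) = -8.519075
u_3 = 2.116493 − (-8.519075)·(2.116493 − 4.200000) / (-8.519075 − 56.088000) = 2.116493 − (17.749550)/(-64.607075) = 2.391224
g(2.391224) = -4.327094
u_4 = 2.391224 − (-4.327094)·(2.391224 − 2.116493) / (-4.327094 − (-8.519075)) = 2.391224 − (-1.188786)/(4.191981) = 2.674810

2.6748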